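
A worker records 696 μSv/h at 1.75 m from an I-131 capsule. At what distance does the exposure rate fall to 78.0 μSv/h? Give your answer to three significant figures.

5.23 m

Applying the 1/r² law, d₂ = d₁·√(I₁/I₂).
I₁/I₂ = 696/78.0 = 8.923, so d₂ = 1.75 × √8.923 = 5.227 m.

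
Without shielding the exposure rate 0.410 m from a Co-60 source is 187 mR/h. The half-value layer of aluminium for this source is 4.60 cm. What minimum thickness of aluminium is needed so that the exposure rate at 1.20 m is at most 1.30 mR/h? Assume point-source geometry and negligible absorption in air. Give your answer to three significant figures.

18.7 cm

At 1.20 m, distance alone gives (0.410/1.20)² = 0.1167, so 187 × 0.1167 = 21.82 mR/h.
Further attenuation needed: 21.82/1.30 = 16.78.
n = log₂(16.78) = 4.069 half-value layers.
Thickness = 4.069 × 4.60 cm = 18.72 cm.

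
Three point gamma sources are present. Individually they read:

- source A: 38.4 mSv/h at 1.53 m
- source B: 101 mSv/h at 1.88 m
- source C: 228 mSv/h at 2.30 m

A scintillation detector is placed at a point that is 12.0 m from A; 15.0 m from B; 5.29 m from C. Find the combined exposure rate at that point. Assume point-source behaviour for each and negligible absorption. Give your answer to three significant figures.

45.3 mSv/h

Each source contributes Iᵢ·(dᵢ/rᵢ)²; contributions add.
A: 38.4 × (1.53/12.0)² = 0.6242 mSv/h
B: 101 × (1.88/15.0)² = 1.587 mSv/h
C: 228 × (2.30/5.29)² = 43.10 mSv/h
Total = 0.6242 + 1.587 + 43.10 = 45.31 mSv/h.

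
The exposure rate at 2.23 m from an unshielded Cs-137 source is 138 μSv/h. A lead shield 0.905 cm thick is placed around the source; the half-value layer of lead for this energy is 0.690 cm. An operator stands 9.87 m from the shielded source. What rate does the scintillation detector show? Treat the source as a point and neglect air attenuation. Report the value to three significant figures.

2.84 μSv/h

Distance alone: (2.23/9.87)² = 0.05105, so 138 × 0.05105 = 7.045 μSv/h.
Shield: 0.905/0.690 = 1.312 half-value layers → attenuation 2^(−1.312) = 0.4028.
Combined: 7.045 × 0.4028 = 2.838 μSv/h.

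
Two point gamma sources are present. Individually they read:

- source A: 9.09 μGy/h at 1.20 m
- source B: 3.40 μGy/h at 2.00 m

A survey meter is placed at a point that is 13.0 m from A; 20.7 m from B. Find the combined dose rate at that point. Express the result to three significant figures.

Each source contributes Iᵢ·(dᵢ/rᵢ)²; contributions add.
A: 9.09 × (1.20/13.0)² = 0.07745 μGy/h
B: 3.40 × (2.00/20.7)² = 0.03174 μGy/h
Total = 0.07745 + 0.03174 = 0.1092 μGy/h.

0.109 μGy/h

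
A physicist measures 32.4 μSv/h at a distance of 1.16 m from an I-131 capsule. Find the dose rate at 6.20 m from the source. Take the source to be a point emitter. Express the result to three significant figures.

1.13 μSv/h

Using I₁d₁² = I₂d₂², the rate at 6.20 m is
32.4 × (1.16/6.20)² = 32.4 × 0.03501 = 1.134 μSv/h.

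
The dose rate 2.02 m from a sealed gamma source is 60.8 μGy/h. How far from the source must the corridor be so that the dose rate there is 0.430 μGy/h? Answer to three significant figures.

24.0 m

Applying the 1/r² law, d₂ = d₁·√(I₁/I₂).
I₁/I₂ = 60.8/0.430 = 141.4, so d₂ = 2.02 × √141.4 = 24.02 m.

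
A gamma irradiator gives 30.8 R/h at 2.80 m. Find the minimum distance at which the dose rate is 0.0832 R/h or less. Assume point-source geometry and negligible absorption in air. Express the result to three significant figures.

Intensity scales as (d₁/d₂)², so d₂ = d₁·√(I₁/I₂).
I₁/I₂ = 30.8/0.0832 = 370.2, so d₂ = 2.80 × √370.2 = 53.87 m.

53.9 m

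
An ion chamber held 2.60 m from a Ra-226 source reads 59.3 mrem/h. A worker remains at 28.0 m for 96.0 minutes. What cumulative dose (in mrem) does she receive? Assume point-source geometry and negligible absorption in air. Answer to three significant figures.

0.818 mrem

By the inverse-square law, rate at 28.0 m:
59.3 × (2.60/28.0)² = 59.3 × 0.008622 = 0.5113 mrem/h.
Dose = rate × time = 0.5113 mrem/h × 1.600 h = 0.8181 mrem.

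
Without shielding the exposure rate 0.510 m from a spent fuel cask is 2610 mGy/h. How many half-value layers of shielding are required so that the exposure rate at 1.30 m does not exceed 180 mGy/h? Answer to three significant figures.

1.16 half-value layers

At 1.30 m, distance alone gives 2610 × (0.510/1.30)² = 2610 × 0.1539 = 401.7 mGy/h.
Further attenuation needed: 401.7/180 = 2.232.
n = log₂(2.232) = 1.158 half-value layers.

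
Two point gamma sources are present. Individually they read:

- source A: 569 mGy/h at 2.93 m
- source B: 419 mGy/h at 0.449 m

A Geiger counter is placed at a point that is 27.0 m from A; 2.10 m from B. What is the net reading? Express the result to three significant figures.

Each source contributes Iᵢ·(dᵢ/rᵢ)²; contributions add.
A: 569 × (2.93/27.0)² = 6.701 mGy/h
B: 419 × (0.449/2.10)² = 19.15 mGy/h
Total = 6.701 + 19.15 = 25.85 mGy/h.

25.9 mGy/h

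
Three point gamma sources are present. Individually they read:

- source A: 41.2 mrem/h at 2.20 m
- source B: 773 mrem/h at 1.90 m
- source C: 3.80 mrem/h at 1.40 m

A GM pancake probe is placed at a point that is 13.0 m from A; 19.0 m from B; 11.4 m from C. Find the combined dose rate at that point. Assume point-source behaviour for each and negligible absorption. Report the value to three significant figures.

8.97 mrem/h

By superposition, sum each source's inverse-square contribution:
A: 41.2 × (2.20/13.0)² = 1.180 mrem/h
B: 773 × (1.90/19.0)² = 7.730 mrem/h
C: 3.80 × (1.40/11.4)² = 0.05731 mrem/h
Total = 1.180 + 7.730 + 0.05731 = 8.967 mrem/h.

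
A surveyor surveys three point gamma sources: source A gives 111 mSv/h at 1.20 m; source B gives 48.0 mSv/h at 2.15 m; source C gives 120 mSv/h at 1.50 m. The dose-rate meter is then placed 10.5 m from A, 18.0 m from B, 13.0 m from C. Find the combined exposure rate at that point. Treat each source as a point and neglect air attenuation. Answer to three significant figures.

By superposition, sum each source's inverse-square contribution:
A: 111 × (1.20/10.5)² = 1.450 mSv/h
B: 48.0 × (2.15/18.0)² = 0.6848 mSv/h
C: 120 × (1.50/13.0)² = 1.598 mSv/h
Total = 1.450 + 0.6848 + 1.598 = 3.733 mSv/h.

3.73 mSv/h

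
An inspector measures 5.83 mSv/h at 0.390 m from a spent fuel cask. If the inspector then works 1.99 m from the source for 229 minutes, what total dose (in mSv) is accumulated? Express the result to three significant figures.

By the inverse-square law, rate at 1.99 m:
(0.390/1.99)² = 0.03841, so 5.83 × 0.03841 = 0.2239 mSv/h.
Dose = rate × time = 0.2239 mSv/h × 3.817 h = 0.8546 mSv.

0.855 mSv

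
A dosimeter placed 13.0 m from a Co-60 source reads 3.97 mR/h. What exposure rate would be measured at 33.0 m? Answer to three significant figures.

Since intensity falls as 1/r², scaling from 13.0 m to 33.0 m:
(13.0/33.0)² = 0.1552, so 3.97 × 0.1552 = 0.6161 mR/h.

0.616 mR/h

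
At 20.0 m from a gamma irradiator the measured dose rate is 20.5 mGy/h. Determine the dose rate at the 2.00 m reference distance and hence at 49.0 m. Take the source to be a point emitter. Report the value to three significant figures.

2050 mGy/h; 3.42 mGy/h

Since intensity falls as 1/r²,
At 2.00 m: 20.5 × (20.0/2.00)² = 20.5 × 100.0 = 2050 mGy/h
At 49.0 m: (2.00/49.0)² = 0.001666, so 2050 × 0.001666 = 3.415 mGy/h.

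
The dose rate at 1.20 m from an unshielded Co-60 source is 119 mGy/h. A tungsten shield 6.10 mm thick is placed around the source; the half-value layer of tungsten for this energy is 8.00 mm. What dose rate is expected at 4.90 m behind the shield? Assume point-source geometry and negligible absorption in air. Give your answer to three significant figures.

4.21 mGy/h

Distance alone: 119 × (1.20/4.90)² = 119 × 0.05998 = 7.138 mGy/h.
Shield: 6.10/8.00 = 0.7625 half-value layers → attenuation 2^(−0.7625) = 0.5895.
Combined: 7.138 × 0.5895 = 4.208 mGy/h.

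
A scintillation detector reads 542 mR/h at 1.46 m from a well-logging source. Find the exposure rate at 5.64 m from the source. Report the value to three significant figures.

Intensity scales as (d₁/d₂)², so the rate at 5.64 m is
(1.46/5.64)² = 0.06701, so 542 × 0.06701 = 36.32 mR/h.

36.3 mR/h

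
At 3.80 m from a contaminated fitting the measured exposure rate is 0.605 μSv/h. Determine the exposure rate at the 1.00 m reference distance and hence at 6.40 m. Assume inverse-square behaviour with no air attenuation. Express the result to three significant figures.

Using I₁d₁² = I₂d₂²,
At 1.00 m: 0.605 × (3.80/1.00)² = 0.605 × 14.44 = 8.736 μSv/h
At 6.40 m: 8.736 × (1.00/6.40)² = 8.736 × 0.02441 = 0.2132 μSv/h.

8.74 μSv/h; 0.213 μSv/h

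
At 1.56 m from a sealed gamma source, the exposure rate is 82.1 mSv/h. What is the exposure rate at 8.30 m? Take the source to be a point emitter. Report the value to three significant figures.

Since intensity falls as 1/r², the rate at 8.30 m is
82.1 × (1.56/8.30)² = 82.1 × 0.03533 = 2.901 mSv/h.

2.90 mSv/h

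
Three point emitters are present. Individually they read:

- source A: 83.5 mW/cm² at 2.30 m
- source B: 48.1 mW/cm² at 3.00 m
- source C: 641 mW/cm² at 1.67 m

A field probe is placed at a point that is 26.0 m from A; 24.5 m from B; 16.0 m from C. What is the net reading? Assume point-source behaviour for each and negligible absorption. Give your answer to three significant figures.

8.36 mW/cm²

Each source contributes Iᵢ·(dᵢ/rᵢ)²; contributions add.
A: 83.5 × (2.30/26.0)² = 0.6534 mW/cm²
B: 48.1 × (3.00/24.5)² = 0.7212 mW/cm²
C: 641 × (1.67/16.0)² = 6.983 mW/cm²
Total = 0.6534 + 0.7212 + 6.983 = 8.358 mW/cm².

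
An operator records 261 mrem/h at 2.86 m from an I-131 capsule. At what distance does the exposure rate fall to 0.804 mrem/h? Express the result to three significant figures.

51.5 m

Since intensity falls as 1/r², d₂ = d₁·√(I₁/I₂).
I₁/I₂ = 261/0.804 = 324.6, so d₂ = 2.86 × √324.6 = 51.53 m.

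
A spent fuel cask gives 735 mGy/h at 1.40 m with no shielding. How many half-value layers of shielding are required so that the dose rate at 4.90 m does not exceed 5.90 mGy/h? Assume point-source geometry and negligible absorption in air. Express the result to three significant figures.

At 4.90 m, distance alone gives (1.40/4.90)² = 0.08163, so 735 × 0.08163 = 60.00 mGy/h.
Further attenuation needed: 60.00/5.90 = 10.17.
n = log₂(10.17) = 3.346 half-value layers.

3.35 half-value layers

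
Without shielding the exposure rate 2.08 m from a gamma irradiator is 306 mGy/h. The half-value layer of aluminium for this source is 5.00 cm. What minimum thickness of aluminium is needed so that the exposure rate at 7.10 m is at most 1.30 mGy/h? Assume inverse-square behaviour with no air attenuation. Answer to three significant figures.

At 7.10 m, distance alone gives (2.08/7.10)² = 0.08582, so 306 × 0.08582 = 26.26 mGy/h.
Further attenuation needed: 26.26/1.30 = 20.20.
n = log₂(20.20) = 4.336 half-value layers.
Thickness = 4.336 × 5.00 cm = 21.68 cm.

21.7 cm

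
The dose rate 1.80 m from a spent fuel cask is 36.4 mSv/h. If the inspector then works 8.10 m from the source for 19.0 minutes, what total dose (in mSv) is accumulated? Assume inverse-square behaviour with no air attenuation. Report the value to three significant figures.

0.569 mSv

Applying the 1/r² law, rate at 8.10 m:
(1.80/8.10)² = 0.04938, so 36.4 × 0.04938 = 1.797 mSv/h.
Dose = rate × time = 1.797 mSv/h × 0.3167 h = 0.5691 mSv.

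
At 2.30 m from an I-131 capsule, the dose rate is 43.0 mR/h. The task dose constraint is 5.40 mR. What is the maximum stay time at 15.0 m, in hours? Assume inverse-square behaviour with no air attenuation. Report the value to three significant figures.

Intensity scales as (d₁/d₂)², so rate at 15.0 m:
43.0 × (2.30/15.0)² = 43.0 × 0.02351 = 1.011 mR/h.
Stay time = 5.40 mR ÷ 1.011 mR/h = 5.341 h.

5.34 h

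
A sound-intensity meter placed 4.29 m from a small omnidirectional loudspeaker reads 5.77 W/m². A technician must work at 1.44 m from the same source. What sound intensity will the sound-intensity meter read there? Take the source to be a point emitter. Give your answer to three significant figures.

51.2 W/m²

Applying the 1/r² law, scaling from 4.29 m to 1.44 m:
5.77 × (4.29/1.44)² = 5.77 × 8.875 = 51.21 W/m².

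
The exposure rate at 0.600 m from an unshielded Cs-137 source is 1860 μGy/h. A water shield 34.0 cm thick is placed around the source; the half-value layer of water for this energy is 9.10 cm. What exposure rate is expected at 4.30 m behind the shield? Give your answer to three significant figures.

Distance alone: 1860 × (0.600/4.30)² = 1860 × 0.01947 = 36.21 μGy/h.
Shield: 34.0/9.10 = 3.736 half-value layers → attenuation 2^(−3.736) = 0.07505.
Combined: 36.21 × 0.07505 = 2.718 μGy/h.

2.72 μGy/h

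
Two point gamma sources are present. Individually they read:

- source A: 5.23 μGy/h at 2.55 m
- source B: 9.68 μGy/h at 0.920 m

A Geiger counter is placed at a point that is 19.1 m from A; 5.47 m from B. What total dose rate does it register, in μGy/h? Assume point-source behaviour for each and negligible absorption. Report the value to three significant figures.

0.367 μGy/h

By superposition, sum each source's inverse-square contribution:
A: 5.23 × (2.55/19.1)² = 0.09322 μGy/h
B: 9.68 × (0.920/5.47)² = 0.2738 μGy/h
Total = 0.09322 + 0.2738 = 0.3670 μGy/h.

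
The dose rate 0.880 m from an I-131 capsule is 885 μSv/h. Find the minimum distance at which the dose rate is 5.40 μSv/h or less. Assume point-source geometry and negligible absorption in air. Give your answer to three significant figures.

Intensity scales as (d₁/d₂)², so d₂ = d₁·√(I₁/I₂).
I₁/I₂ = 885/5.40 = 163.9, so d₂ = 0.880 × √163.9 = 11.27 m.

11.3 m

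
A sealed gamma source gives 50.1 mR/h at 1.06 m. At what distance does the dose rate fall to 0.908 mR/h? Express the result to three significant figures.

7.87 m

Using I₁d₁² = I₂d₂², d₂ = d₁·√(I₁/I₂).
I₁/I₂ = 50.1/0.908 = 55.18, so d₂ = 1.06 × √55.18 = 7.874 m.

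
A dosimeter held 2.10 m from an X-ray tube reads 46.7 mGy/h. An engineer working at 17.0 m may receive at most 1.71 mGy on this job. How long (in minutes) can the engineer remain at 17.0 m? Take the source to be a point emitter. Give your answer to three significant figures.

By the inverse-square law, rate at 17.0 m:
46.7 × (2.10/17.0)² = 46.7 × 0.01526 = 0.7126 mGy/h.
Stay time = 1.71 mGy ÷ 0.7126 mGy/h = 2.400 h = 144.0 min.

144 min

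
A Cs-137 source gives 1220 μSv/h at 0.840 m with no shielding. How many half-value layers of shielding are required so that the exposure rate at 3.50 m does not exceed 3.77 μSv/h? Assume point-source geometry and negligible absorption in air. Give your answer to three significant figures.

4.22 half-value layers

At 3.50 m, distance alone gives (0.840/3.50)² = 0.05760, so 1220 × 0.05760 = 70.27 μSv/h.
Further attenuation needed: 70.27/3.77 = 18.64.
n = log₂(18.64) = 4.220 half-value layers.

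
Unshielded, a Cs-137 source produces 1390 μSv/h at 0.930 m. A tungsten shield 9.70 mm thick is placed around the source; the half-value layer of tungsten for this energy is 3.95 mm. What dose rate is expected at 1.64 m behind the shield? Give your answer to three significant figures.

81.5 μSv/h

Distance alone: 1390 × (0.930/1.64)² = 1390 × 0.3216 = 447.0 μSv/h.
Shield: 9.70/3.95 = 2.456 half-value layers → attenuation 2^(−2.456) = 0.1823.
Combined: 447.0 × 0.1823 = 81.49 μSv/h.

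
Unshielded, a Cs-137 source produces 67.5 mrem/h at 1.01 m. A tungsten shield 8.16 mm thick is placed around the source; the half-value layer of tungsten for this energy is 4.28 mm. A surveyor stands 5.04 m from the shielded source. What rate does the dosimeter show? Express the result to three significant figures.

Distance alone: (1.01/5.04)² = 0.04016, so 67.5 × 0.04016 = 2.711 mrem/h.
Shield: 8.16/4.28 = 1.907 half-value layers → attenuation 2^(−1.907) = 0.2666.
Combined: 2.711 × 0.2666 = 0.7228 mrem/h.

0.723 mrem/h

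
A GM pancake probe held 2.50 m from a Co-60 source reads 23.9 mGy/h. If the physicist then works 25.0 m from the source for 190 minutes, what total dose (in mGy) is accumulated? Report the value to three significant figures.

0.757 mGy

Applying the 1/r² law, rate at 25.0 m:
23.9 × (2.50/25.0)² = 23.9 × 0.01000 = 0.2390 mGy/h.
Dose = rate × time = 0.2390 mGy/h × 3.167 h = 0.7569 mGy.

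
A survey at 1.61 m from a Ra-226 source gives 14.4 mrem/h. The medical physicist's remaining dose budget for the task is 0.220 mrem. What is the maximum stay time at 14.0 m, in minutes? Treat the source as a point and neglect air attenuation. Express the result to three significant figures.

By the inverse-square law, rate at 14.0 m:
(1.61/14.0)² = 0.01323, so 14.4 × 0.01323 = 0.1905 mrem/h.
Stay time = 0.220 mrem ÷ 0.1905 mrem/h = 1.155 h = 69.30 min.

69.3 min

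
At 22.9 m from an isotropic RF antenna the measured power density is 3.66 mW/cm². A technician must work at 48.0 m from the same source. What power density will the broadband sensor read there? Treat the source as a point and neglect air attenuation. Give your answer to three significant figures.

0.833 mW/cm²

Applying the 1/r² law, scaling from 22.9 m to 48.0 m:
(22.9/48.0)² = 0.2276, so 3.66 × 0.2276 = 0.8330 mW/cm².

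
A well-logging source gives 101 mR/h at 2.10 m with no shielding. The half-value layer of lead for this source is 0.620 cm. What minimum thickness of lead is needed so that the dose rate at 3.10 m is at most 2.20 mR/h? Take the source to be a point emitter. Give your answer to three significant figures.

At 3.10 m, distance alone gives (2.10/3.10)² = 0.4589, so 101 × 0.4589 = 46.35 mR/h.
Further attenuation needed: 46.35/2.20 = 21.07.
n = log₂(21.07) = 4.397 half-value layers.
Thickness = 4.397 × 0.620 cm = 2.726 cm.

2.73 cm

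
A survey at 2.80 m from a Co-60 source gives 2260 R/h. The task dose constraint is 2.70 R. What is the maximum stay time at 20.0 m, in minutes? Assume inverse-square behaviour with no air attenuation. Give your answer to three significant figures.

Applying the 1/r² law, rate at 20.0 m:
(2.80/20.0)² = 0.01960, so 2260 × 0.01960 = 44.30 R/h.
Stay time = 2.70 R ÷ 44.30 R/h = 0.06095 h = 3.657 min.

3.66 min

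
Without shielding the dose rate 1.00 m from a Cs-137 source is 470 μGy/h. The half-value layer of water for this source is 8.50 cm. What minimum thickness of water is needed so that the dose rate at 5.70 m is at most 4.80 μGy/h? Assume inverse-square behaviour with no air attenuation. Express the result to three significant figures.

At 5.70 m, distance alone gives 470 × (1.00/5.70)² = 470 × 0.03078 = 14.47 μGy/h.
Further attenuation needed: 14.47/4.80 = 3.015.
n = log₂(3.015) = 1.592 half-value layers.
Thickness = 1.592 × 8.50 cm = 13.53 cm.

13.5 cm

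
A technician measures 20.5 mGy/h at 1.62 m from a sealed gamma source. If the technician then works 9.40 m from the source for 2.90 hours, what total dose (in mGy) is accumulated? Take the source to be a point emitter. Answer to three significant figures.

By the inverse-square law, rate at 9.40 m:
(1.62/9.40)² = 0.02970, so 20.5 × 0.02970 = 0.6089 mGy/h.
Dose = rate × time = 0.6089 mGy/h × 2.900 h = 1.766 mGy.

1.77 mGy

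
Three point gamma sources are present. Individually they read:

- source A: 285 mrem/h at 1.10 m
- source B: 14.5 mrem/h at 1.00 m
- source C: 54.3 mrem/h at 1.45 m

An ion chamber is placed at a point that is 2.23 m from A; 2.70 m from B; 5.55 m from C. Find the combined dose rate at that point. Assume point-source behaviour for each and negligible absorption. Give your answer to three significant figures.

75.0 mrem/h

Each source contributes Iᵢ·(dᵢ/rᵢ)²; contributions add.
A: 285 × (1.10/2.23)² = 69.35 mrem/h
B: 14.5 × (1.00/2.70)² = 1.989 mrem/h
C: 54.3 × (1.45/5.55)² = 3.706 mrem/h
Total = 69.35 + 1.989 + 3.706 = 75.04 mrem/h.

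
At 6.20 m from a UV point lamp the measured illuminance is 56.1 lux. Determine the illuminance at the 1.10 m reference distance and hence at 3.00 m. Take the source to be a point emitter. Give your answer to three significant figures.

Since intensity falls as 1/r²,
At 1.10 m: 56.1 × (6.20/1.10)² = 56.1 × 31.77 = 1782 lux
At 3.00 m: 1782 × (1.10/3.00)² = 1782 × 0.1344 = 239.5 lux.

1780 lux; 240 lux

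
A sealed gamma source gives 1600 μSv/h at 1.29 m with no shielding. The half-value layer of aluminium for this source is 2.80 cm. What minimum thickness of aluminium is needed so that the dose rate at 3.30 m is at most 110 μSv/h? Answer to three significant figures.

3.23 cm

At 3.30 m, distance alone gives 1600 × (1.29/3.30)² = 1600 × 0.1528 = 244.5 μSv/h.
Further attenuation needed: 244.5/110 = 2.223.
n = log₂(2.223) = 1.153 half-value layers.
Thickness = 1.153 × 2.80 cm = 3.228 cm.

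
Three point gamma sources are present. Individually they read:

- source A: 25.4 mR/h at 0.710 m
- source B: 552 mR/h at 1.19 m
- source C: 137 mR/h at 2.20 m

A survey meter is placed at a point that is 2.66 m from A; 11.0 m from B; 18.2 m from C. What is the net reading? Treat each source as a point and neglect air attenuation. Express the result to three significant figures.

By superposition, sum each source's inverse-square contribution:
A: 25.4 × (0.710/2.66)² = 1.810 mR/h
B: 552 × (1.19/11.0)² = 6.460 mR/h
C: 137 × (2.20/18.2)² = 2.002 mR/h
Total = 1.810 + 6.460 + 2.002 = 10.27 mR/h.

10.3 mR/h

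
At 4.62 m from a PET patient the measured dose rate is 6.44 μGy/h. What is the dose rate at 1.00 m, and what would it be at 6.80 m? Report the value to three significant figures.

137 μGy/h; 2.97 μGy/h

By the inverse-square law,
At 1.00 m: (4.62/1.00)² = 21.34, so 6.44 × 21.34 = 137.4 μGy/h
At 6.80 m: (1.00/6.80)² = 0.02163, so 137.4 × 0.02163 = 2.972 μGy/h.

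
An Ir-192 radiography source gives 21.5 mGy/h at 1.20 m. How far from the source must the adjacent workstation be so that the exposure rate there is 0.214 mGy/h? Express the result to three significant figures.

12.0 m

By the inverse-square law, d₂ = d₁·√(I₁/I₂).
I₁/I₂ = 21.5/0.214 = 100.5, so d₂ = 1.20 × √100.5 = 12.03 m.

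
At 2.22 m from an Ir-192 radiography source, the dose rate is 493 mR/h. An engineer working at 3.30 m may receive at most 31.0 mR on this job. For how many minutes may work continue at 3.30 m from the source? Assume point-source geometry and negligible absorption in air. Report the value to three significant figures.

Applying the 1/r² law, rate at 3.30 m:
493 × (2.22/3.30)² = 493 × 0.4526 = 223.1 mR/h.
Stay time = 31.0 mR ÷ 223.1 mR/h = 0.1390 h = 8.340 min.

8.34 min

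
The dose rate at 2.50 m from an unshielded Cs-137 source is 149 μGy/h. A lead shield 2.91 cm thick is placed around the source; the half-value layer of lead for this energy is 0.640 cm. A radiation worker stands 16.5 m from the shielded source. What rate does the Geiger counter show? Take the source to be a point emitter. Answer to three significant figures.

Distance alone: 149 × (2.50/16.5)² = 149 × 0.02296 = 3.421 μGy/h.
Shield: 2.91/0.640 = 4.547 half-value layers → attenuation 2^(−4.547) = 0.04278.
Combined: 3.421 × 0.04278 = 0.1464 μGy/h.

0.146 μGy/h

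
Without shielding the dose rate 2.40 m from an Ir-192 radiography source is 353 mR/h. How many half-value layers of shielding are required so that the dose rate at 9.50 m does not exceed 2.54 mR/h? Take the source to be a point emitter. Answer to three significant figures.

At 9.50 m, distance alone gives (2.40/9.50)² = 0.06382, so 353 × 0.06382 = 22.53 mR/h.
Further attenuation needed: 22.53/2.54 = 8.870.
n = log₂(8.870) = 3.149 half-value layers.

3.15 half-value layers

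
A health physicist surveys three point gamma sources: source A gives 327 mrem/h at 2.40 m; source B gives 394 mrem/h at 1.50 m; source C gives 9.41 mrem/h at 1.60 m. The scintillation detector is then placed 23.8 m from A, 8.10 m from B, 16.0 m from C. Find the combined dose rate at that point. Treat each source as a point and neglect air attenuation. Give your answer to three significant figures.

Each source contributes Iᵢ·(dᵢ/rᵢ)²; contributions add.
A: 327 × (2.40/23.8)² = 3.325 mrem/h
B: 394 × (1.50/8.10)² = 13.51 mrem/h
C: 9.41 × (1.60/16.0)² = 0.09410 mrem/h
Total = 3.325 + 13.51 + 0.09410 = 16.93 mrem/h.

16.9 mrem/h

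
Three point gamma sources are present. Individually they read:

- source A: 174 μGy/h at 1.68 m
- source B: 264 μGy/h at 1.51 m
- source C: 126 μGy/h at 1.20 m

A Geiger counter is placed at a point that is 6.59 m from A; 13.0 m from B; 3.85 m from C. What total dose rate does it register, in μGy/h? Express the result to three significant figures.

27.1 μGy/h

Each source contributes Iᵢ·(dᵢ/rᵢ)²; contributions add.
A: 174 × (1.68/6.59)² = 11.31 μGy/h
B: 264 × (1.51/13.0)² = 3.562 μGy/h
C: 126 × (1.20/3.85)² = 12.24 μGy/h
Total = 11.31 + 3.562 + 12.24 = 27.11 μGy/h.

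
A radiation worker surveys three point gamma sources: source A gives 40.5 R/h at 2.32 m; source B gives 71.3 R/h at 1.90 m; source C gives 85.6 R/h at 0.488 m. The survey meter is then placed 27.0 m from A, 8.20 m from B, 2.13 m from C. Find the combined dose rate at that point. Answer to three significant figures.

8.62 R/h

Each source contributes Iᵢ·(dᵢ/rᵢ)²; contributions add.
A: 40.5 × (2.32/27.0)² = 0.2990 R/h
B: 71.3 × (1.90/8.20)² = 3.828 R/h
C: 85.6 × (0.488/2.13)² = 4.493 R/h
Total = 0.2990 + 3.828 + 4.493 = 8.620 R/h.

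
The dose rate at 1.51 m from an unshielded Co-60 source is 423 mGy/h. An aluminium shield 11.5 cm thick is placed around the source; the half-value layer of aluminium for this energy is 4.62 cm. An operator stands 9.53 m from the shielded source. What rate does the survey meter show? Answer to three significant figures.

Distance alone: 423 × (1.51/9.53)² = 423 × 0.02511 = 10.62 mGy/h.
Shield: 11.5/4.62 = 2.489 half-value layers → attenuation 2^(−2.489) = 0.1781.
Combined: 10.62 × 0.1781 = 1.891 mGy/h.

1.89 mGy/h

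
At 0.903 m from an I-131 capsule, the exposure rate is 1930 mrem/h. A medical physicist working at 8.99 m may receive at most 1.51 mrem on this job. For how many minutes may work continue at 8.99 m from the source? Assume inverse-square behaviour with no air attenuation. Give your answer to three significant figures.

4.65 min

By the inverse-square law, rate at 8.99 m:
1930 × (0.903/8.99)² = 1930 × 0.01009 = 19.47 mrem/h.
Stay time = 1.51 mrem ÷ 19.47 mrem/h = 0.07756 h = 4.654 min.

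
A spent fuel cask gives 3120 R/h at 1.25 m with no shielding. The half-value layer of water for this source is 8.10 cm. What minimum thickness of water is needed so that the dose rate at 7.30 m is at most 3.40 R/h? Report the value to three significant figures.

38.5 cm

At 7.30 m, distance alone gives (1.25/7.30)² = 0.02932, so 3120 × 0.02932 = 91.48 R/h.
Further attenuation needed: 91.48/3.40 = 26.91.
n = log₂(26.91) = 4.750 half-value layers.
Thickness = 4.750 × 8.10 cm = 38.48 cm.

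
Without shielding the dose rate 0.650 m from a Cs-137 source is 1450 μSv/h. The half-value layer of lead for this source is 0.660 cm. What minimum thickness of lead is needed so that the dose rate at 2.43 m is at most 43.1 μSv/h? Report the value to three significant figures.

At 2.43 m, distance alone gives (0.650/2.43)² = 0.07155, so 1450 × 0.07155 = 103.7 μSv/h.
Further attenuation needed: 103.7/43.1 = 2.406.
n = log₂(2.406) = 1.267 half-value layers.
Thickness = 1.267 × 0.660 cm = 0.8362 cm.

0.836 cm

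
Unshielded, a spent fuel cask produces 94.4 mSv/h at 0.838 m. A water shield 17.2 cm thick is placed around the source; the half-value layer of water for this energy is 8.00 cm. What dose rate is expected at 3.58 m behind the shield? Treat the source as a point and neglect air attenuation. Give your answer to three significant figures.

1.17 mSv/h

Distance alone: 94.4 × (0.838/3.58)² = 94.4 × 0.05479 = 5.172 mSv/h.
Shield: 17.2/8.00 = 2.150 half-value layers → attenuation 2^(−2.150) = 0.2253.
Combined: 5.172 × 0.2253 = 1.165 mSv/h.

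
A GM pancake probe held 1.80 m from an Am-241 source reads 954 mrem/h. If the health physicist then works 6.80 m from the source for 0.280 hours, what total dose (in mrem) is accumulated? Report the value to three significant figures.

18.7 mrem

Using I₁d₁² = I₂d₂², rate at 6.80 m:
(1.80/6.80)² = 0.07007, so 954 × 0.07007 = 66.85 mrem/h.
Dose = rate × time = 66.85 mrem/h × 0.2800 h = 18.72 mrem.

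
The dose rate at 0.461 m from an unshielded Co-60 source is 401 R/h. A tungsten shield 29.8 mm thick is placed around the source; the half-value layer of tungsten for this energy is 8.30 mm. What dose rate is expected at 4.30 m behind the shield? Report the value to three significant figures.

0.383 R/h

Distance alone: 401 × (0.461/4.30)² = 401 × 0.01149 = 4.607 R/h.
Shield: 29.8/8.30 = 3.590 half-value layers → attenuation 2^(−3.590) = 0.08304.
Combined: 4.607 × 0.08304 = 0.3826 R/h.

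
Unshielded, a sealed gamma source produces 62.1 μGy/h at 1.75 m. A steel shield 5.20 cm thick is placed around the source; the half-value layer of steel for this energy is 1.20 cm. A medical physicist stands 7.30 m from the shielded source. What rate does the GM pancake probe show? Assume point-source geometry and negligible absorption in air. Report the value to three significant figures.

Distance alone: 62.1 × (1.75/7.30)² = 62.1 × 0.05747 = 3.569 μGy/h.
Shield: 5.20/1.20 = 4.333 half-value layers → attenuation 2^(−4.333) = 0.04962.
Combined: 3.569 × 0.04962 = 0.1771 μGy/h.

0.177 μGy/h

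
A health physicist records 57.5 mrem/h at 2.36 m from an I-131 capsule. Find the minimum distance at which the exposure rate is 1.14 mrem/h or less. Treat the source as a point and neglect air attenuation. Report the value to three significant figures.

16.8 m

Since intensity falls as 1/r², d₂ = d₁·√(I₁/I₂).
I₁/I₂ = 57.5/1.14 = 50.44, so d₂ = 2.36 × √50.44 = 16.76 m.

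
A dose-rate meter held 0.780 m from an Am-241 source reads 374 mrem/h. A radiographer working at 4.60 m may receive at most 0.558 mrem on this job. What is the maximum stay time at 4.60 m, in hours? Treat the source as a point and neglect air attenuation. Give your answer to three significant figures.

0.0519 h

By the inverse-square law, rate at 4.60 m:
(0.780/4.60)² = 0.02875, so 374 × 0.02875 = 10.75 mrem/h.
Stay time = 0.558 mrem ÷ 10.75 mrem/h = 0.05191 h.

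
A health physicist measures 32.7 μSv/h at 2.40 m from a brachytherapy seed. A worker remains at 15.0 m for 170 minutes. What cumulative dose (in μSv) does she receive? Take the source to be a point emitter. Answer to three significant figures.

Intensity scales as (d₁/d₂)², so rate at 15.0 m:
32.7 × (2.40/15.0)² = 32.7 × 0.02560 = 0.8371 μSv/h.
Dose = rate × time = 0.8371 μSv/h × 2.833 h = 2.372 μSv.

2.37 μSv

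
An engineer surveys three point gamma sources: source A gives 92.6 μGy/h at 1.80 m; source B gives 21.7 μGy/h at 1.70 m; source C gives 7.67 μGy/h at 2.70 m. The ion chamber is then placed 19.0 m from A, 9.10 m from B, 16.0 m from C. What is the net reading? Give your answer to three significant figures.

1.81 μGy/h

Each source contributes Iᵢ·(dᵢ/rᵢ)²; contributions add.
A: 92.6 × (1.80/19.0)² = 0.8311 μGy/h
B: 21.7 × (1.70/9.10)² = 0.7573 μGy/h
C: 7.67 × (2.70/16.0)² = 0.2184 μGy/h
Total = 0.8311 + 0.7573 + 0.2184 = 1.807 μGy/h.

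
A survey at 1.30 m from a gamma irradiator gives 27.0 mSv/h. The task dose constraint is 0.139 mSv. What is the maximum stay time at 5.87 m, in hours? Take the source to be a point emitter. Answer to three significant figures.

0.105 h

Intensity scales as (d₁/d₂)², so rate at 5.87 m:
(1.30/5.87)² = 0.04905, so 27.0 × 0.04905 = 1.324 mSv/h.
Stay time = 0.139 mSv ÷ 1.324 mSv/h = 0.1050 h.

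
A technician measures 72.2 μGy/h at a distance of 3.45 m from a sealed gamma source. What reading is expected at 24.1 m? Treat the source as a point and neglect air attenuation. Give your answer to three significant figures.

Applying the 1/r² law, the rate at 24.1 m is
(3.45/24.1)² = 0.02049, so 72.2 × 0.02049 = 1.479 μGy/h.

1.48 μGy/h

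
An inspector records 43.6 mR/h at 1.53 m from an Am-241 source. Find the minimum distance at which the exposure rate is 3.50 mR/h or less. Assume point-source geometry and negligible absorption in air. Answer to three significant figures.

5.40 m

By the inverse-square law, d₂ = d₁·√(I₁/I₂).
I₁/I₂ = 43.6/3.50 = 12.46, so d₂ = 1.53 × √12.46 = 5.401 m.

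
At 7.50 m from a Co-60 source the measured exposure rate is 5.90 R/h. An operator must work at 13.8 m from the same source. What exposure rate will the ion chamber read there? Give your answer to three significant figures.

Using I₁d₁² = I₂d₂², scaling from 7.50 m to 13.8 m:
5.90 × (7.50/13.8)² = 5.90 × 0.2954 = 1.743 R/h.

1.74 R/h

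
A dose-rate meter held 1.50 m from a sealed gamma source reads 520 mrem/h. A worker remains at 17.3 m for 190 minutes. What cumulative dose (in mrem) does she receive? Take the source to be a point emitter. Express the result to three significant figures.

By the inverse-square law, rate at 17.3 m:
(1.50/17.3)² = 0.007518, so 520 × 0.007518 = 3.909 mrem/h.
Dose = rate × time = 3.909 mrem/h × 3.167 h = 12.38 mrem.

12.4 mrem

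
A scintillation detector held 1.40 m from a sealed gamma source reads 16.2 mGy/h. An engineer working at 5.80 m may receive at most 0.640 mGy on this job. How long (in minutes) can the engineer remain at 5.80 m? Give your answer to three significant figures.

Intensity scales as (d₁/d₂)², so rate at 5.80 m:
16.2 × (1.40/5.80)² = 16.2 × 0.05826 = 0.9438 mGy/h.
Stay time = 0.640 mGy ÷ 0.9438 mGy/h = 0.6781 h = 40.69 min.

40.7 min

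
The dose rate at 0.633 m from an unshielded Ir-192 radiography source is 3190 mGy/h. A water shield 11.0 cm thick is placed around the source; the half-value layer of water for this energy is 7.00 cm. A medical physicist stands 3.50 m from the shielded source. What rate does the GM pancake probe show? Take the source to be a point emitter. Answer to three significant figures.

Distance alone: (0.633/3.50)² = 0.03271, so 3190 × 0.03271 = 104.3 mGy/h.
Shield: 11.0/7.00 = 1.571 half-value layers → attenuation 2^(−1.571) = 0.3366.
Combined: 104.3 × 0.3366 = 35.11 mGy/h.

35.1 mGy/h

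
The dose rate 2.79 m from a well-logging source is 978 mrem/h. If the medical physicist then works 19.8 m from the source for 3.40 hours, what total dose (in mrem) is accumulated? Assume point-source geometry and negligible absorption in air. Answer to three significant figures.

66.0 mrem

Since intensity falls as 1/r², rate at 19.8 m:
978 × (2.79/19.8)² = 978 × 0.01986 = 19.42 mrem/h.
Dose = rate × time = 19.42 mrem/h × 3.400 h = 66.03 mrem.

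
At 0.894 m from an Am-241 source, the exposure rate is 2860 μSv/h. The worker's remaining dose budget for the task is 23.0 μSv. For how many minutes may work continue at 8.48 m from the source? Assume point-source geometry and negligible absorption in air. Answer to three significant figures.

43.4 min

Applying the 1/r² law, rate at 8.48 m:
2860 × (0.894/8.48)² = 2860 × 0.01111 = 31.77 μSv/h.
Stay time = 23.0 μSv ÷ 31.77 μSv/h = 0.7240 h = 43.44 min.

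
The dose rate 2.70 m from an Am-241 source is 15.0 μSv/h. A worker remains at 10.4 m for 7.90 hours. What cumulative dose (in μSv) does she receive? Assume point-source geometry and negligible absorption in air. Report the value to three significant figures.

Since intensity falls as 1/r², rate at 10.4 m:
15.0 × (2.70/10.4)² = 15.0 × 0.06740 = 1.011 μSv/h.
Dose = rate × time = 1.011 μSv/h × 7.900 h = 7.987 μSv.

7.99 μSv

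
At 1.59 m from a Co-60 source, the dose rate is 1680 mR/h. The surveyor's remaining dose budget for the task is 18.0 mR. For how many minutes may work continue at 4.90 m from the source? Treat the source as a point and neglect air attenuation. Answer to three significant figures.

By the inverse-square law, rate at 4.90 m:
1680 × (1.59/4.90)² = 1680 × 0.1053 = 176.9 mR/h.
Stay time = 18.0 mR ÷ 176.9 mR/h = 0.1018 h = 6.108 min.

6.11 min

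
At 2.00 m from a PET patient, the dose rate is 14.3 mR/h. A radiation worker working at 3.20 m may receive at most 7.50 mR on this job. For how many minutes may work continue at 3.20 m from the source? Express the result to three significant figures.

By the inverse-square law, rate at 3.20 m:
14.3 × (2.00/3.20)² = 14.3 × 0.3906 = 5.586 mR/h.
Stay time = 7.50 mR ÷ 5.586 mR/h = 1.343 h = 80.58 min.

80.6 min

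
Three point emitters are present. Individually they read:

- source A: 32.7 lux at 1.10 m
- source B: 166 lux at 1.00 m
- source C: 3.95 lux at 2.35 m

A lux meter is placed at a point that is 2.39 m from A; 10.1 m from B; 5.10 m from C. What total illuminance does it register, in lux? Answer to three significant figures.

By superposition, sum each source's inverse-square contribution:
A: 32.7 × (1.10/2.39)² = 6.927 lux
B: 166 × (1.00/10.1)² = 1.627 lux
C: 3.95 × (2.35/5.10)² = 0.8387 lux
Total = 6.927 + 1.627 + 0.8387 = 9.393 lux.

9.39 lux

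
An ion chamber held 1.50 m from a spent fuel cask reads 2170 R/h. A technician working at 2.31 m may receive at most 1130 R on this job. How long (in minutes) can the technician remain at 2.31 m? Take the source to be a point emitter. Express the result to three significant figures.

Since intensity falls as 1/r², rate at 2.31 m:
2170 × (1.50/2.31)² = 2170 × 0.4217 = 915.1 R/h.
Stay time = 1130 R ÷ 915.1 R/h = 1.235 h = 74.10 min.

74.1 min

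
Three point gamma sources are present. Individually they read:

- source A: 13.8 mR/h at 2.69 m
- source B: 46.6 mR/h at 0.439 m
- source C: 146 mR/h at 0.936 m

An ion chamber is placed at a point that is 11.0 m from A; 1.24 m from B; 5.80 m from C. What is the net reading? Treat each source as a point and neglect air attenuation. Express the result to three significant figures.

10.5 mR/h

Each source contributes Iᵢ·(dᵢ/rᵢ)²; contributions add.
A: 13.8 × (2.69/11.0)² = 0.8253 mR/h
B: 46.6 × (0.439/1.24)² = 5.841 mR/h
C: 146 × (0.936/5.80)² = 3.802 mR/h
Total = 0.8253 + 5.841 + 3.802 = 10.47 mR/h.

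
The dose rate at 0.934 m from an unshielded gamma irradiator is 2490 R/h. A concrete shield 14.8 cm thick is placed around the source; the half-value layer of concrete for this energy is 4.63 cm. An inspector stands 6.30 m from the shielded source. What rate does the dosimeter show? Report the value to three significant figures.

5.97 R/h

Distance alone: (0.934/6.30)² = 0.02198, so 2490 × 0.02198 = 54.73 R/h.
Shield: 14.8/4.63 = 3.197 half-value layers → attenuation 2^(−3.197) = 0.1090.
Combined: 54.73 × 0.1090 = 5.966 R/h.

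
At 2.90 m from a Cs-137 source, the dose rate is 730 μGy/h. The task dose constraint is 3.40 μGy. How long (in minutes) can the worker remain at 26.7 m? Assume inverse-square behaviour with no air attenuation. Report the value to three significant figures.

Applying the 1/r² law, rate at 26.7 m:
730 × (2.90/26.7)² = 730 × 0.01180 = 8.614 μGy/h.
Stay time = 3.40 μGy ÷ 8.614 μGy/h = 0.3947 h = 23.68 min.

23.7 min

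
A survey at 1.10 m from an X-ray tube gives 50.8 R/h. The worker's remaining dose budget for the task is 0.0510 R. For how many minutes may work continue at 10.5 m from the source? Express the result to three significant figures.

5.49 min

Using I₁d₁² = I₂d₂², rate at 10.5 m:
50.8 × (1.10/10.5)² = 50.8 × 0.01098 = 0.5578 R/h.
Stay time = 0.0510 R ÷ 0.5578 R/h = 0.09143 h = 5.486 min.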